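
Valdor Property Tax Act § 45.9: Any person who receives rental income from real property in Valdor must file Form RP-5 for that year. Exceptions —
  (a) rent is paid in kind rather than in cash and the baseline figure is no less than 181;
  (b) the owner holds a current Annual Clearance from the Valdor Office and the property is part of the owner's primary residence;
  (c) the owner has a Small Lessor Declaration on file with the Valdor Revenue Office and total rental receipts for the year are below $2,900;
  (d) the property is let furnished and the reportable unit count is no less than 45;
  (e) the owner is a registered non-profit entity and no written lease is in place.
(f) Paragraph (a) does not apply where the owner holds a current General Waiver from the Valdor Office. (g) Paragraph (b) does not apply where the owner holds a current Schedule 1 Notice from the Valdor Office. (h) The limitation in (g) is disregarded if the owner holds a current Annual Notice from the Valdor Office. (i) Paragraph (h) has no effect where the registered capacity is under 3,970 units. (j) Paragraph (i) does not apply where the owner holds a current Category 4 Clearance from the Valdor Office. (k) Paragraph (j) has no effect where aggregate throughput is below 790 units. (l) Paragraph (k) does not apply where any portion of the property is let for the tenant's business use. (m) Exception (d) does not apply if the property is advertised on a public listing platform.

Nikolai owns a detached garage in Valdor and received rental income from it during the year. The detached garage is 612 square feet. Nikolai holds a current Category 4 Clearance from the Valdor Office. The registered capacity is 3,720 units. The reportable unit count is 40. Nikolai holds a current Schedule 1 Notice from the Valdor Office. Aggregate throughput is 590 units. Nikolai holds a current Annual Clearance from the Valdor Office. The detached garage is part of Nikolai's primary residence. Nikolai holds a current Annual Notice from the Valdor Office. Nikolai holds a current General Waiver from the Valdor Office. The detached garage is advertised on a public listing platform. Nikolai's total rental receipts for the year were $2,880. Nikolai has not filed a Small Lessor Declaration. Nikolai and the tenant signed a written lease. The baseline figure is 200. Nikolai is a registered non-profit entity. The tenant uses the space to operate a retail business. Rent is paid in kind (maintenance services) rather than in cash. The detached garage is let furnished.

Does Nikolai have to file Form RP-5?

No — exception (b) applies; Nikolai is not required to file Form RP-5.

Exception (a)'s conditions are all satisfied: rent is paid in kind; the baseline figure is 200, meeting the 181 threshold. But: (f) operates — a current General Waiver is held. So (a) is unavailable.
Exception (b) is satisfied on its face — a current Annual Clearance is held; the detached garage is part of the primary residence. Under paragraphs (g)–(l): (g) would limit (b) — a current Schedule 1 Notice is held — but (h) sets (g) aside: (h) operates against (g): a current Annual Notice is held. (i) is triggered (the registered capacity is 3,720 units, under the 3,970 units limit), but is itself disapplied by (j): (j) operates against (i): a current Category 4 Clearance is held. (k) operates (aggregate throughput is 590 units, below the 790 units limit), but yields to (l): (l) operates — the space is let for business use. Exception (b) stands.
Exception (c) fails — no Small Lessor Declaration is on file.
Exception (d) requires that the reportable unit count is no less than 45; but the reportable unit count is 40, short of 45, so (d) is unavailable.
Exception (e) fails — a written lease is in place.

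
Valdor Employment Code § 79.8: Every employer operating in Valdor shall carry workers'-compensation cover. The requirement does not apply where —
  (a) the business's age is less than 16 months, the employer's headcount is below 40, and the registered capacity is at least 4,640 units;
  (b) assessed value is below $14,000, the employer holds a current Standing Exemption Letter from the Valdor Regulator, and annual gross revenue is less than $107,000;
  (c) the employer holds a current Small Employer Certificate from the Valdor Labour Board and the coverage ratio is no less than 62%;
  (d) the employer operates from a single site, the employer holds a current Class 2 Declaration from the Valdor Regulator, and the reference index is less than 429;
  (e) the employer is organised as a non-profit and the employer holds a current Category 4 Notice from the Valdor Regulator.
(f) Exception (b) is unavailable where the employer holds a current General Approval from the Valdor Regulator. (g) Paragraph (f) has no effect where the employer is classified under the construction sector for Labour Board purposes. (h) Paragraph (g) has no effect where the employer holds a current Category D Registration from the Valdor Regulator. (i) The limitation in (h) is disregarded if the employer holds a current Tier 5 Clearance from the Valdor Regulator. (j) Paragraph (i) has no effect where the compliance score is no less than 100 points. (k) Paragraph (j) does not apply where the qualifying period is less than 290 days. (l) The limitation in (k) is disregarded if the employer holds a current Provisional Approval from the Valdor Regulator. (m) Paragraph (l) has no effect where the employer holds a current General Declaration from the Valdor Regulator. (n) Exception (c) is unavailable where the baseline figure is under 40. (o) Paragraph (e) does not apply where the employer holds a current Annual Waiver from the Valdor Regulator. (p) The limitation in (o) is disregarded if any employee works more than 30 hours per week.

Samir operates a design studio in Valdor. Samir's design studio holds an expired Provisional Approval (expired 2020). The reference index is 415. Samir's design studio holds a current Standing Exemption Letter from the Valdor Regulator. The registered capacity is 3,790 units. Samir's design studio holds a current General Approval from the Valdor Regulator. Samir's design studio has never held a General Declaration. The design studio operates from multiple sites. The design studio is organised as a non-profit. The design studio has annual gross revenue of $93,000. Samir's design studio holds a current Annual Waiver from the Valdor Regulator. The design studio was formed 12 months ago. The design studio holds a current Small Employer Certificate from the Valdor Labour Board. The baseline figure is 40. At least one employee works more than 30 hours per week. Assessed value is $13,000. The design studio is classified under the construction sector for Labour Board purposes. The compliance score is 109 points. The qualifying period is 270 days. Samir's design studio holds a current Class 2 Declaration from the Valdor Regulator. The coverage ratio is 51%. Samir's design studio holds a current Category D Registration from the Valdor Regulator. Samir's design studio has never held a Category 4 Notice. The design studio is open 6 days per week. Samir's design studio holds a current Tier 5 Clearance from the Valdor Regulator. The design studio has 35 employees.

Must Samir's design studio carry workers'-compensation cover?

No — exception (b) applies; Samir's design studio is not required to carry workers'-compensation cover.

Exception (a) requires that the registered capacity is at least 4,640 units; but the registered capacity is 3,790 units, short of 4,640 units, so (a) is unavailable.
All of (b)'s requirements are met (assessed value is $13,000, below the $14,000 limit; a current Standing Exemption Letter is held; annual gross revenue is $93,000, less than the $107,000 limit). As to paragraphs (f)–(m): (f) would limit (b) — a current General Approval is held — but (g) sets (f) aside: (g) operates against (f): the design studio is classified under the construction sector. (h) is engaged (a current Category D Registration is held), but is set aside by (i): (i) operates against (h): a current Tier 5 Clearance is held. (j) would limit (i) — the compliance score is 109 points, meeting the 100 points threshold — but (k) sets (j) aside: (k) is engaged — the qualifying period is 270 days, less than the 290 days limit. (l) does not operate here (no current Provisional Approval is held), so (k) stands. (b) remains available.
Exception (c) requires that the coverage ratio is no less than 62%; but the coverage ratio is 51%, short of 62%, so (c) is unavailable.
Exception (d) fails — the employer operates from multiple sites.
Exception (e) requires that the employer holds a current Category 4 Notice from the Valdor Regulator; but no current Category 4 Notice is held, so (e) is unavailable.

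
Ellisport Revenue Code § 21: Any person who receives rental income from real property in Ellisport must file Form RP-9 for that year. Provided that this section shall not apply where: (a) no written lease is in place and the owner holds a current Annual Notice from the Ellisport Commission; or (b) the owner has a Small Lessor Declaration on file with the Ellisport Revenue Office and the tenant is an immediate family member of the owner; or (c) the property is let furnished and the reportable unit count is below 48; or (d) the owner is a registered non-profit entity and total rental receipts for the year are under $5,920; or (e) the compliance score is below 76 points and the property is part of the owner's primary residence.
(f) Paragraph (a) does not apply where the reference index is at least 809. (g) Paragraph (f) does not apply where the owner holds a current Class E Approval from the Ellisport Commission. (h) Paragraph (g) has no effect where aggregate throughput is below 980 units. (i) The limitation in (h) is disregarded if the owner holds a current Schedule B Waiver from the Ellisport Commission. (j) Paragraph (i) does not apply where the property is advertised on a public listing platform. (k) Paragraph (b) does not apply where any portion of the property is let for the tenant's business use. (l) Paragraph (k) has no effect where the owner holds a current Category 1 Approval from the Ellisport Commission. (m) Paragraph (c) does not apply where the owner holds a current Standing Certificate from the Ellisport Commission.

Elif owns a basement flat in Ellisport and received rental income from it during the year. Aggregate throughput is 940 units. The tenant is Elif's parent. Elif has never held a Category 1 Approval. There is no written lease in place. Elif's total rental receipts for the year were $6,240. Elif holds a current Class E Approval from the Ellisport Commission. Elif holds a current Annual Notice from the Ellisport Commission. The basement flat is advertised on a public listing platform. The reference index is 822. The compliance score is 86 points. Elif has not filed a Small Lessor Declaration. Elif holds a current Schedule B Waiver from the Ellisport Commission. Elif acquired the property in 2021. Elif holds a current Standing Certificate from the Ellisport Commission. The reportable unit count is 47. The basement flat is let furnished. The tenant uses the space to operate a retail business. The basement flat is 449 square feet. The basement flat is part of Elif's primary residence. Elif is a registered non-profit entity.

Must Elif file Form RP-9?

All of (a)'s requirements are met (there is no written lease; a current Annual Notice is held). Turning to paragraphs (f)–(j): (f) operates against (a): the reference index is 822, meeting the 809 threshold. (g) would limit (f) — a current Class E Approval is held — but (h) sets (g) aside: (h) operates against (g): aggregate throughput is 940 units, below the 980 units limit. (i) would limit (h) — a current Schedule B Waiver is held — but (j) sets (i) aside: (j) is triggered — the property is publicly advertised. Exception (a) does not apply.
Exception (b) requires that the owner has a Small Lessor Declaration on file with the Ellisport Revenue Office; but no Small Lessor Declaration is on file, so (b) is unavailable.
All of (c)'s requirements are met (the property is let furnished; the reportable unit count is 47, below the 48 limit). Turning to paragraph (m): (m) operates against (c): a current Standing Certificate is held. (c) is therefore removed.
Exception (d) fails — total rental receipts for the year are $6,240, not under $5,920.
Exception (e) fails — the compliance score is 86 points, not below 76 points.
None of the exceptions is available; § 21 applies in full.

Yes — Elif must file Form RP-9.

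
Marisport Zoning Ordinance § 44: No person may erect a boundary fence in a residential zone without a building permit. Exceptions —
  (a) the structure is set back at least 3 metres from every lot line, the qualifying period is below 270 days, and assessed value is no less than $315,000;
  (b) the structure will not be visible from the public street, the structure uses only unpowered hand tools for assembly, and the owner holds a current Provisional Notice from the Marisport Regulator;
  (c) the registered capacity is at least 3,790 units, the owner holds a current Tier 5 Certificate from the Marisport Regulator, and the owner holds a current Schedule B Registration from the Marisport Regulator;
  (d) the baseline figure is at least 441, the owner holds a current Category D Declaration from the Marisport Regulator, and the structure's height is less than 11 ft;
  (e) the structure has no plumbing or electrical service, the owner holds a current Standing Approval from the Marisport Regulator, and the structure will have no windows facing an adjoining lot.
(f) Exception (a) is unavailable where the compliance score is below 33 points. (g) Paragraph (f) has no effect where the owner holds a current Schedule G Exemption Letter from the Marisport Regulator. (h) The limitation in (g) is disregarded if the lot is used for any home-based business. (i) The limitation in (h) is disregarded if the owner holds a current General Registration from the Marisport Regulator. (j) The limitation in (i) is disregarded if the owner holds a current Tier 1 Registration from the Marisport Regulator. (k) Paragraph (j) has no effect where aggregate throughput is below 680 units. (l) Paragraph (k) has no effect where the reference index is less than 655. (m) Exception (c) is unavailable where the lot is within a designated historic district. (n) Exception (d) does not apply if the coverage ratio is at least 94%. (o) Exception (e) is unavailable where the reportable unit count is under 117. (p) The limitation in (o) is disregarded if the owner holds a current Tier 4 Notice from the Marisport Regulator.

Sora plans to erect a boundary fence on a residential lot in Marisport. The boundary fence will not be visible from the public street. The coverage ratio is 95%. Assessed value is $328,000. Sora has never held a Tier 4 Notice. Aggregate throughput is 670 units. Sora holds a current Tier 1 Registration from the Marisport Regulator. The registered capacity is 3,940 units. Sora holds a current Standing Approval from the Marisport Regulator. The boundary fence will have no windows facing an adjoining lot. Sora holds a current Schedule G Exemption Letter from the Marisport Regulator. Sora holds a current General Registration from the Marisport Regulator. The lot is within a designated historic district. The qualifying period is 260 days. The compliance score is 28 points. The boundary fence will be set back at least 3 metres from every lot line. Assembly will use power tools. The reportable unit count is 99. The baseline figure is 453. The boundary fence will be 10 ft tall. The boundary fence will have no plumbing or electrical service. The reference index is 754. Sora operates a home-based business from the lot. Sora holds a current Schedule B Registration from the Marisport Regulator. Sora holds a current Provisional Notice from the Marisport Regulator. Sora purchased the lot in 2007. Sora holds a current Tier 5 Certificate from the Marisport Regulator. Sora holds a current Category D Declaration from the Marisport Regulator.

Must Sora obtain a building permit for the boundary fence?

No — exception (a) applies; Sora does not need a building permit.

Exception (a): the setback is at least 3 m on every side; the qualifying period is 260 days, below the 270 days limit; assessed value is $328,000, meeting the $315,000 threshold — every condition holds. As to paragraphs (f)–(l): (f) operates (the compliance score is 28 points, below the 33 points limit), but is overridden by (g): (g) operates against (f): a current Schedule G Exemption Letter is held. (h) would limit (g) — a home-based business operates on the lot — but (i) sets (h) aside: (i) operates — a current General Registration is held. (j) would limit (i) — a current Tier 1 Registration is held — but (k) sets (j) aside: (k) operates against (j): aggregate throughput is 670 units, below the 680 units limit. (l), which would lift (k), is not triggered — the reference index is 754, not less than 655. (a) remains available.
Exception (b) does not apply: assembly uses power tools.
All of (c)'s requirements are met (the registered capacity is 3,940 units, meeting the 3,790 units threshold; a current Tier 5 Certificate is held; a current Schedule B Registration is held). But applying paragraph (m): (m) operates against (c): the lot is in a historic district. (c) is therefore removed.
Exception (d): the baseline figure is 453, meeting the 441 threshold; a current Category D Declaration is held; the structure's height is 10 ft, less than the 11 ft limit — every condition holds. But applying paragraph (n): (n) operates against (d): the coverage ratio is 95%, meeting the 94% threshold. (d) is therefore removed.
Exception (e)'s conditions are all satisfied: there is no plumbing or electrical service; a current Standing Approval is held; no windows face an adjoining lot. However, paragraphs (o)–(p) must be considered: (o) operates — the reportable unit count is 99, under the 117 limit. (p), which would lift (o), is not triggered — the Tier 4 Notice is not current. (e) is therefore removed.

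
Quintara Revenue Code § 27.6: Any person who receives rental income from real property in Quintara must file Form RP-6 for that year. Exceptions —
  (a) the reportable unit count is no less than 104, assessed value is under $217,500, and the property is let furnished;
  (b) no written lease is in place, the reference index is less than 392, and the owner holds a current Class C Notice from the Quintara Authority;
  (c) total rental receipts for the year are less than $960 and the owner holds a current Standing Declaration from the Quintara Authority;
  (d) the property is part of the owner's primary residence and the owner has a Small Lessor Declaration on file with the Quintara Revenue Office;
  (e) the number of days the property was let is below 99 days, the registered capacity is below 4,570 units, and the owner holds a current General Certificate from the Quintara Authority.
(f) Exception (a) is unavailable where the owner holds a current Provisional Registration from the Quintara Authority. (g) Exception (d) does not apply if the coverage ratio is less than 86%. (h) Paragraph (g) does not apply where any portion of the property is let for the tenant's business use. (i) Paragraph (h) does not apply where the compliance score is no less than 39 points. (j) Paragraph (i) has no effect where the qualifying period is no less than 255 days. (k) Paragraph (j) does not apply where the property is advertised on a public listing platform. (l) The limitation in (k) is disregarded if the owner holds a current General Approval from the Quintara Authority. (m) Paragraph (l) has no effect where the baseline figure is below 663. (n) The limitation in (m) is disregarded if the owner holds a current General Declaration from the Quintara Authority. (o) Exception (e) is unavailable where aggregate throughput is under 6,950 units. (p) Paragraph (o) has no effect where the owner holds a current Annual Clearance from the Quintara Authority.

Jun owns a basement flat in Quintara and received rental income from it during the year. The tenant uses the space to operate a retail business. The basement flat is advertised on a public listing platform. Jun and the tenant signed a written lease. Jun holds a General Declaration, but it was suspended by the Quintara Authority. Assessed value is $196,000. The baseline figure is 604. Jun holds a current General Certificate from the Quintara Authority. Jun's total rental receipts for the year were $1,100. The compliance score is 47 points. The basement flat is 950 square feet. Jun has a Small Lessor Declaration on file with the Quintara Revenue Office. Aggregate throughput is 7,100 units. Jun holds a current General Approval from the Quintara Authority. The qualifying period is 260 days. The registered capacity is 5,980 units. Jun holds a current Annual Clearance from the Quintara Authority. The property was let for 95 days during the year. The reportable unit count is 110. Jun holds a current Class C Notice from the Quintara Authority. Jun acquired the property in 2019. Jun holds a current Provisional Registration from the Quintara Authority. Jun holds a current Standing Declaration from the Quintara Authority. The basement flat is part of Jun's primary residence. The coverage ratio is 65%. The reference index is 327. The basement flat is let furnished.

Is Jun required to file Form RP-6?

Exception (a) is satisfied on its face — the reportable unit count is 110, meeting the 104 threshold; assessed value is $196,000, under the $217,500 limit; the property is let furnished. Turning to paragraph (f): (f) operates against (a): a current Provisional Registration is held. (a) is therefore removed.
Exception (b) requires that no written lease is in place; but a written lease is in place, so (b) is unavailable.
Exception (c) fails — total rental receipts for the year are $1,100, not less than $960.
Exception (d): the basement flat is part of the primary residence; a Small Lessor Declaration is on file — every condition holds. Turning to paragraphs (g)–(n): (g) operates against (d): the coverage ratio is 65%, less than the 86% limit. (h) would limit (g) — the space is let for business use — but (i) sets (h) aside: (i) operates — the compliance score is 47 points, meeting the 39 points threshold. (j) would limit (i) — the qualifying period is 260 days, meeting the 255 days threshold — but (k) sets (j) aside: (k) is engaged — the property is publicly advertised. (l) operates (a current General Approval is held), but is overridden by (m): (m) is triggered — the baseline figure is 604, below the 663 limit. (n) does not operate here (the General Declaration is not current), so (m) stands. So (d) is unavailable.
Exception (e) does not apply: the registered capacity is 5,980 units, not below 4,570 units.
None of the exceptions is available; § 27.6 applies in full.

Yes — Jun must file Form RP-6.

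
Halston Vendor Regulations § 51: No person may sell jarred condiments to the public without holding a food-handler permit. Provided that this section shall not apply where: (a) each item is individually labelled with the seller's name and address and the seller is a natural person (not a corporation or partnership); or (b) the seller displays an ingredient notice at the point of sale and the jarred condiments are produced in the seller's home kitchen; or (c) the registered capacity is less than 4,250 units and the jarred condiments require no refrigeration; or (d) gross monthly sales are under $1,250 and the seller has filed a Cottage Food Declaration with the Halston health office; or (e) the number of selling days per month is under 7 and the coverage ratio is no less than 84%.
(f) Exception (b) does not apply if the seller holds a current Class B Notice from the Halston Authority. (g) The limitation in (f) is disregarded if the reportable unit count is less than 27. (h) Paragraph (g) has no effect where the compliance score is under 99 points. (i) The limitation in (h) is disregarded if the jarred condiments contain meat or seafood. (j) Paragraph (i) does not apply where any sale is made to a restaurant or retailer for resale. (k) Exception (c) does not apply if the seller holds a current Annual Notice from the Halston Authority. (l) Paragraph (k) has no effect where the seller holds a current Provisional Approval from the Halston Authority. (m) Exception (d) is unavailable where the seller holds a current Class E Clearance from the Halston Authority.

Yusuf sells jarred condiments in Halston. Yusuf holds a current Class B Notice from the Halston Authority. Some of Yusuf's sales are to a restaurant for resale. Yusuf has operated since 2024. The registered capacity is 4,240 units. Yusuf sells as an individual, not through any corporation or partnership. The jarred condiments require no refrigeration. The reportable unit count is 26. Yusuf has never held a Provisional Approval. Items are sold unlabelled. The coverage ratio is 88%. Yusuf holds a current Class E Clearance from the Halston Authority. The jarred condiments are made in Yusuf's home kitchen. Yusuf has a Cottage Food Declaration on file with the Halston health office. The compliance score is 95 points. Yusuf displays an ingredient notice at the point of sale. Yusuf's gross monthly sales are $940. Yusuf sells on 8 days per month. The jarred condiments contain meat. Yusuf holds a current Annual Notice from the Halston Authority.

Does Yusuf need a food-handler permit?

Yes — Yusuf must hold a food-handler permit.

Exception (a) does not apply: items are sold unlabelled.
All of (b)'s requirements are met (an ingredient notice is displayed; the jarred condiments are home-kitchen produced). But: (f) applies — a current Class B Notice is held. (g) is engaged (the reportable unit count is 26, less than the 27 limit), but is itself disapplied by (h): (h) is engaged — the compliance score is 95 points, under the 99 points limit. (i) would limit (h) — the jarred condiments contain meat — but (j) sets (i) aside: (j) operates against (i): some sales are to a restaurant for resale. Exception (b) does not apply.
Exception (c): the registered capacity is 4,240 units, less than the 4,250 units limit; the jarred condiments are shelf-stable — every condition holds. But applying paragraphs (k)–(l): (k) operates against (c): a current Annual Notice is held. (l), which would lift (k), does not operate here — no current Provisional Approval is held. (c) is therefore removed.
Exception (d) is satisfied on its face — gross monthly sales are $940, under the $1,250 limit; a Cottage Food Declaration is on file. But applying paragraph (m): (m) is engaged — a current Class E Clearance is held. (d) is therefore removed.
Exception (e) requires that the number of selling days per month is under 7; but the number of selling days per month is 8, not under 7, so (e) is unavailable.
No exception applies. The general rule governs.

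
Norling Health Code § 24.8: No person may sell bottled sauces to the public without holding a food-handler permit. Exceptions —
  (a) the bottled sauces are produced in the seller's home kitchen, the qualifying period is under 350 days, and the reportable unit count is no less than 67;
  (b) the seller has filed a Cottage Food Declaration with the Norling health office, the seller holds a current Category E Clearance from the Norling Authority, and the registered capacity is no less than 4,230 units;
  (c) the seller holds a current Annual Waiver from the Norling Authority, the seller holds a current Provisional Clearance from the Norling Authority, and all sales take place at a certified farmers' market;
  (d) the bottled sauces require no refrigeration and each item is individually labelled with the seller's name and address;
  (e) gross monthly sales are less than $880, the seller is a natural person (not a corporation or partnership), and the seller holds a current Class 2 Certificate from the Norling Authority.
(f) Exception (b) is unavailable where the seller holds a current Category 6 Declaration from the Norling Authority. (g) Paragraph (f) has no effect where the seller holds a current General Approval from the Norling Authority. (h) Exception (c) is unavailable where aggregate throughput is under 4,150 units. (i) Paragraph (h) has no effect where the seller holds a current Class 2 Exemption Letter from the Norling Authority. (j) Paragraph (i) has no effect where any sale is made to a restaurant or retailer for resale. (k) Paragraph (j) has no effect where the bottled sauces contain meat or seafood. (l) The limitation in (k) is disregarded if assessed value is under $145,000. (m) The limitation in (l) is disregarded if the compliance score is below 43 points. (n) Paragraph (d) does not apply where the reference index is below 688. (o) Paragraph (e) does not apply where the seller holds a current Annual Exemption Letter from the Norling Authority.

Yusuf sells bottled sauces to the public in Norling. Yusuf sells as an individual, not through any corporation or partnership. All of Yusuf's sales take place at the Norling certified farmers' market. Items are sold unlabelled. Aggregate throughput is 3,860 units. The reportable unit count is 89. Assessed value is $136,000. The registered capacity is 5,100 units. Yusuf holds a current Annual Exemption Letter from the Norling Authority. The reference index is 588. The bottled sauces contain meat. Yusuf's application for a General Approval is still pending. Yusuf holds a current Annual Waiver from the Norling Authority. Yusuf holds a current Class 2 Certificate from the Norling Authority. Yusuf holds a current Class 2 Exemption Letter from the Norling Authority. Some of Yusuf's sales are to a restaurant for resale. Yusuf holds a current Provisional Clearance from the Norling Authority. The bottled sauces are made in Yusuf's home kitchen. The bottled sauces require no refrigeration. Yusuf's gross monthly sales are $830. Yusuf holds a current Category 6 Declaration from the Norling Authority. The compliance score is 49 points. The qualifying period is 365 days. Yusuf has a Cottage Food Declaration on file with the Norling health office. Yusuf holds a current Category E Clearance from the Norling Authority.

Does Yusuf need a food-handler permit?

Exception (a) requires that the qualifying period is under 350 days; but the qualifying period is 365 days, not under 350 days, so (a) is unavailable.
Exception (b)'s conditions are all satisfied: a Cottage Food Declaration is on file; a current Category E Clearance is held; the registered capacity is 5,100 units, meeting the 4,230 units threshold. But applying paragraphs (f)–(g): (f) applies — a current Category 6 Declaration is held. (g) is inapplicable (there is no General Approval in force), so (f) stands. (b) is therefore removed.
Exception (c): a current Annual Waiver is held; a current Provisional Clearance is held; all sales are at a certified farmers' market — every condition holds. Turning to paragraphs (h)–(m): (h) operates against (c): aggregate throughput is 3,860 units, under the 4,150 units limit. (i) would limit (h) — a current Class 2 Exemption Letter is held — but (j) sets (i) aside: (j) applies — some sales are to a restaurant for resale. (k) applies (the bottled sauces contain meat), but is itself disapplied by (l): (l) applies — assessed value is $136,000, under the $145,000 limit. (m) is inapplicable (the compliance score is 49 points, not below 43 points), so (l) stands. So (c) is unavailable.
Exception (d) fails — items are sold unlabelled.
Exception (e): gross monthly sales are $830, less than the $880 limit; the seller is a natural person; a current Class 2 Certificate is held — every condition holds. But: (o) applies — a current Annual Exemption Letter is held. (e) is therefore removed.
Every exception is unavailable, so the rule governs.

Yes — Yusuf must hold a food-handler permit.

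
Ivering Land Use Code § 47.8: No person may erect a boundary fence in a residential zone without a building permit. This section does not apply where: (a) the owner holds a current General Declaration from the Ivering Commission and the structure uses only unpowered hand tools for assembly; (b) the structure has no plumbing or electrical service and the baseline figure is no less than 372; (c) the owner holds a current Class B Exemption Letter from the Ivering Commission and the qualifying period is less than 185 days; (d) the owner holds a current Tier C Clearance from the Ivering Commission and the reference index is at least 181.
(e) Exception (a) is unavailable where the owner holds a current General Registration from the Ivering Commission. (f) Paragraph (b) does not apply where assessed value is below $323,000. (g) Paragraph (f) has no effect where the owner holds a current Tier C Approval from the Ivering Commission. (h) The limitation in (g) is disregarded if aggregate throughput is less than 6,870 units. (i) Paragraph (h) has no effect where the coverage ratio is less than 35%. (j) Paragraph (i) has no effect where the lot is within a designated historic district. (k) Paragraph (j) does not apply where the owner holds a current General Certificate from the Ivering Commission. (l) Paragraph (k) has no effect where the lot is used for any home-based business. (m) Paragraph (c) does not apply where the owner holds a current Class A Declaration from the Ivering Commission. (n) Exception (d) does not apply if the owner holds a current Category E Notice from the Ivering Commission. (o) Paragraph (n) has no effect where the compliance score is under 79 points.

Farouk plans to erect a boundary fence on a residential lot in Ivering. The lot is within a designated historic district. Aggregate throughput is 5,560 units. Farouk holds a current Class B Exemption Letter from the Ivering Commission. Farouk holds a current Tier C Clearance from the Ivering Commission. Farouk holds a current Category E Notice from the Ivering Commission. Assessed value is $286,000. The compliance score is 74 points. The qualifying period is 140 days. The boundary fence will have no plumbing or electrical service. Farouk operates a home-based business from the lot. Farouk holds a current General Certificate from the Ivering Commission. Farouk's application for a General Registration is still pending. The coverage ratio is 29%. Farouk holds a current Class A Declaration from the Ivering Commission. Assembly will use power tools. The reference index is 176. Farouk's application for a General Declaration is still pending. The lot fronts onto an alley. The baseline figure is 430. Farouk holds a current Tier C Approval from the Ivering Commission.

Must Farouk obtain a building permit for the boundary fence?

Exception (a) does not apply: the General Declaration is not current.
Exception (b): there is no plumbing or electrical service; the baseline figure is 430, meeting the 372 threshold — every condition holds. But: (f) is triggered — assessed value is $286,000, below the $323,000 limit. (g) would limit (f) — a current Tier C Approval is held — but (h) sets (g) aside: (h) operates against (g): aggregate throughput is 5,560 units, less than the 6,870 units limit. (i) operates (the coverage ratio is 29%, less than the 35% limit), but is itself disapplied by (j): (j) operates — the lot is in a historic district. (k) would limit (j) — a current General Certificate is held — but (l) sets (k) aside: (l) operates against (k): a home-based business operates on the lot. Exception (b) does not apply.
Exception (c)'s conditions are all satisfied: a current Class B Exemption Letter is held; the qualifying period is 140 days, less than the 185 days limit. However, paragraph (m) must be considered: (m) operates against (c): a current Class A Declaration is held. So (c) is unavailable.
Exception (d) does not apply: the reference index is 176, short of 181.
No exception is made out. Farouk falls within the general rule.

Yes — Farouk must obtain a building permit.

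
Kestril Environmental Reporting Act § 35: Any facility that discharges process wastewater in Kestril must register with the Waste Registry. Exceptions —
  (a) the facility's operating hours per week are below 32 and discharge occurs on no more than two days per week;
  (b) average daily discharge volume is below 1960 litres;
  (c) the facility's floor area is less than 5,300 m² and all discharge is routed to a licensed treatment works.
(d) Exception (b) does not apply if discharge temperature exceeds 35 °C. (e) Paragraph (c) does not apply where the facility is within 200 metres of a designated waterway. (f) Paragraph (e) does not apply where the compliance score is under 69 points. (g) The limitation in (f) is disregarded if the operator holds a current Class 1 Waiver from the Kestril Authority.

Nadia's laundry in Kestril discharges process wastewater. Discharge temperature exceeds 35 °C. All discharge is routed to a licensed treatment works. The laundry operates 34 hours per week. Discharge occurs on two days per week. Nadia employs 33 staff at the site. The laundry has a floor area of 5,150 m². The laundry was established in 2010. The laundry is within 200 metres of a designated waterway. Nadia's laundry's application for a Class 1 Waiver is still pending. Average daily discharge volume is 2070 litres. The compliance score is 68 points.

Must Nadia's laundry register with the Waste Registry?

No — exception (c) applies; Nadia's laundry is not required to register with the Waste Registry.

Exception (a) does not apply: the facility's operating hours per week are 34, not below 32.
Exception (b) does not apply: average daily discharge volume is 2070 litres, not below 1960 litres.
All of (c)'s requirements are met (the facility's floor area is 5,150 m², less than the 5,300 m² limit; discharge is routed to a licensed treatment works). Applying paragraphs (e)–(g): (e) would limit (c) — the laundry is within 200 m of a designated waterway — but (f) sets (e) aside: (f) is engaged — the compliance score is 68 points, under the 69 points limit. (g), which would lift (f), is inapplicable — the Class 1 Waiver is not current. So (c) applies.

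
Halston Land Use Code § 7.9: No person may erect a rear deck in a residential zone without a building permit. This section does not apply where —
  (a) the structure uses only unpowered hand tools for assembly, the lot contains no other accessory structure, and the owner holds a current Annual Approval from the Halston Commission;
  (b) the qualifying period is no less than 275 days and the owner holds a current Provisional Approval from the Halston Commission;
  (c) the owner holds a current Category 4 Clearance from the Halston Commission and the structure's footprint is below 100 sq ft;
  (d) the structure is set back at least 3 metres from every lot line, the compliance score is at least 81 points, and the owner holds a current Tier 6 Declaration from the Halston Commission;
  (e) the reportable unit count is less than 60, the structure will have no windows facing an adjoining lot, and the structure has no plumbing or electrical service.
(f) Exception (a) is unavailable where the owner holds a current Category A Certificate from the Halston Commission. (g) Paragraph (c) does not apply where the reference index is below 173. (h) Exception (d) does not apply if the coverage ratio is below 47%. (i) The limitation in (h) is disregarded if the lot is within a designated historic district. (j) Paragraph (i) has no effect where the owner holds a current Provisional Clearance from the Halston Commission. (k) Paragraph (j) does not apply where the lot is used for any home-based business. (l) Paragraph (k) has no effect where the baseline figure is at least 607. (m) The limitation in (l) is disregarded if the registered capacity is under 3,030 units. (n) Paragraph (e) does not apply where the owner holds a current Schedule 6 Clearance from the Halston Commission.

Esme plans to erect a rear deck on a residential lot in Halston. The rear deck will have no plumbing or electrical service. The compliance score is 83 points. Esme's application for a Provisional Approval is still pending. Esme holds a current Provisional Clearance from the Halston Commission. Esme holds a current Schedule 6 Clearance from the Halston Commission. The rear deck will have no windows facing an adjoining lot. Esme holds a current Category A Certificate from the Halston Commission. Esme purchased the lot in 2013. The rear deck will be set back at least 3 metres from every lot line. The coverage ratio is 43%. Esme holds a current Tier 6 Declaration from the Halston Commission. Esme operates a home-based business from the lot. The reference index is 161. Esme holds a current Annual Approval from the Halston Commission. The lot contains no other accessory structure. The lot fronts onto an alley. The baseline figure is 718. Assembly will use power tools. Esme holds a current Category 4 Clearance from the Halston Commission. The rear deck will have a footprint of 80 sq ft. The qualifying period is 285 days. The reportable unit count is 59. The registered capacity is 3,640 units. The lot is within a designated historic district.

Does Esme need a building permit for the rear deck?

Yes — Esme must obtain a building permit.

Exception (a) requires that the structure uses only unpowered hand tools for assembly; but assembly uses power tools, so (a) is unavailable.
Exception (b) does not apply: there is no Provisional Approval in force.
Exception (c): a current Category 4 Clearance is held; the structure's footprint is 80 sq ft, below the 100 sq ft limit — every condition holds. But applying paragraph (g): (g) operates against (c): the reference index is 161, below the 173 limit. (c) is therefore removed.
Exception (d) is satisfied on its face — the setback is at least 3 m on every side; the compliance score is 83 points, meeting the 81 points threshold; a current Tier 6 Declaration is held. However, paragraphs (h)–(m) must be considered: (h) operates against (d): the coverage ratio is 43%, below the 47% limit. (i) is triggered (the lot is in a historic district), but is set aside by (j): (j) operates — a current Provisional Clearance is held. (k) would limit (j) — a home-based business operates on the lot — but (l) sets (k) aside: (l) operates against (k): the baseline figure is 718, meeting the 607 threshold. (m) does not operate here (the registered capacity is 3,640 units, not under 3,030 units), so (l) stands. So (d) is unavailable.
Exception (e): the reportable unit count is 59, less than the 60 limit; no windows face an adjoining lot; there is no plumbing or electrical service — every condition holds. Turning to paragraph (n): (n) operates — a current Schedule 6 Clearance is held. (e) is therefore removed.
No exception applies. The general rule governs.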